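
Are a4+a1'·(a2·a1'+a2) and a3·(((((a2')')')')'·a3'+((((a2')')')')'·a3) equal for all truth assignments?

No

E1: a4+a1'·(a2·a1'+a2)
    = a4+a1'·a2   (absorption)
E2: a3·(((((a2')')')')'·a3'+((((a2')')')')'·a3)
    = a3·((((a2')')')')'   (distribution)
    = a3·((a2')')'   (double negation)
    = a3·a2'   (double negation)
These differ: at a1=0, a2=1, a3=1, a4=1, E1 = 1 but E2 = 0.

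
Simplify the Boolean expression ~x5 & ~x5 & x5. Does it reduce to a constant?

0

~x5 & ~x5 & x5
= ~x5 & x5   — idempotence
= 0   — complement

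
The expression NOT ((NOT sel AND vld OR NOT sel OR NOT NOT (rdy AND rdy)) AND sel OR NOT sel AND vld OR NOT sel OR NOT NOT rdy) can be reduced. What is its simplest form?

NOT ((NOT sel AND vld OR NOT sel OR NOT NOT (rdy AND rdy)) AND sel OR NOT sel AND vld OR NOT sel OR NOT NOT rdy)
= NOT ((NOT sel AND vld OR NOT sel OR NOT NOT rdy) AND sel OR NOT sel AND vld OR NOT sel OR NOT NOT rdy)
= NOT (NOT sel AND vld OR NOT sel OR NOT NOT rdy)
= NOT (NOT sel OR NOT NOT rdy)
= sel AND NOT rdy

sel AND NOT rdy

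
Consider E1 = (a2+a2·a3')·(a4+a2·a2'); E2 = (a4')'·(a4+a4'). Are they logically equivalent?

No

E1: (a2+a2·a3')·(a4+a2·a2')
    = a2·(a4+a2·a2')   (absorption)
    = a2·a4   (complement / identity)
E2: (a4')'·(a4+a4')
    = a4·(a4+a4')   (double negation)
    = a4   (complement / identity)
These differ: at a2=0, a3=1, a4=1, E1 = 0 but E2 = 1.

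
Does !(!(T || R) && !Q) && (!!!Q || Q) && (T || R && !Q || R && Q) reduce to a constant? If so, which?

no

!(!(T || R) && !Q) && (!!!Q || Q) && (T || R && !Q || R && Q)
= !(!(T || R) && !Q) && (!Q || Q) && (T || R && !Q || R && Q)   [double negation]
= !(!(T || R) && !Q) && (T || R && !Q || R && Q)   [complement / identity]
= (T || R || Q) && (T || R && !Q || R && Q)   [De Morgan]
= (T || R || Q) && (T || R)   [distribution]
= T || R   [absorption]
This depends on R, T, so it is not a constant.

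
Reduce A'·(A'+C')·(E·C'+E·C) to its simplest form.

A'·(A'+C')·(E·C'+E·C)
= A'·(A'+C')·E
= A'·E

A'·E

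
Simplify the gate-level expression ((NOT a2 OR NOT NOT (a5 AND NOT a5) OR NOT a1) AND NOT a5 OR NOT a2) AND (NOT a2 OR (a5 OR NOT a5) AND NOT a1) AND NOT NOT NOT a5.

(NOT a2 OR NOT a1) AND NOT a5

((NOT a2 OR NOT NOT (a5 AND NOT a5) OR NOT a1) AND NOT a5 OR NOT a2) AND (NOT a2 OR (a5 OR NOT a5) AND NOT a1) AND NOT NOT NOT a5
= ((NOT a2 OR NOT NOT (a5 AND NOT a5) OR NOT a1) AND NOT a5 OR NOT a2) AND (NOT a2 OR NOT a1) AND NOT NOT NOT a5   (complement / identity)
= ((NOT a2 OR a5 AND NOT a5 OR NOT a1) AND NOT a5 OR NOT a2) AND (NOT a2 OR NOT a1) AND NOT NOT NOT a5   (double negation)
= ((NOT a2 OR NOT a1) AND NOT a5 OR NOT a2) AND (NOT a2 OR NOT a1) AND NOT NOT NOT a5   (complement / identity)
= ((NOT a2 OR NOT a1) AND NOT a5 OR NOT a2) AND (NOT a2 OR NOT a1) AND NOT a5   (double negation)
= (NOT a2 OR NOT a1) AND NOT a5   (absorption)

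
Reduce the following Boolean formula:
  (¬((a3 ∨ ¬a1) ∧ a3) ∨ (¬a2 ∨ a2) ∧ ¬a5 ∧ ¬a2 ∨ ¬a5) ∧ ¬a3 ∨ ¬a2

¬a3 ∨ ¬a2

(¬((a3 ∨ ¬a1) ∧ a3) ∨ (¬a2 ∨ a2) ∧ ¬a5 ∧ ¬a2 ∨ ¬a5) ∧ ¬a3 ∨ ¬a2
= (¬((a3 ∨ ¬a1) ∧ a3) ∨ ¬a5 ∧ ¬a2 ∨ ¬a5) ∧ ¬a3 ∨ ¬a2   (complement / identity)
= (¬a3 ∨ ¬a5 ∧ ¬a2 ∨ ¬a5) ∧ ¬a3 ∨ ¬a2   (absorption)
= (¬a3 ∨ ¬a5) ∧ ¬a3 ∨ ¬a2   (absorption)
= ¬a3 ∨ ¬a2   (absorption)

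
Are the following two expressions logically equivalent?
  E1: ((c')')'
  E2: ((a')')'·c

No

E1: ((c')')'
    = c'   [double negation]
E2: ((a')')'·c
    = a'·c   [double negation]
These differ: at a=0, c=0, E1 = 1 but E2 = 0.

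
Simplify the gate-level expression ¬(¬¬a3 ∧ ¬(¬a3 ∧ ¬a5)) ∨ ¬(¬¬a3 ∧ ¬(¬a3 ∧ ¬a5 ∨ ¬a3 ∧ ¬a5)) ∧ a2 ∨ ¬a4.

¬(¬¬a3 ∧ ¬(¬a3 ∧ ¬a5)) ∨ ¬(¬¬a3 ∧ ¬(¬a3 ∧ ¬a5 ∨ ¬a3 ∧ ¬a5)) ∧ a2 ∨ ¬a4
= ¬(¬¬a3 ∧ ¬(¬a3 ∧ ¬a5)) ∨ ¬(¬¬a3 ∧ ¬(¬a3 ∧ ¬a5)) ∧ a2 ∨ ¬a4   (idempotence)
= ¬(¬¬a3 ∧ ¬(¬a3 ∧ ¬a5)) ∨ ¬a4   (absorption)
= ¬a3 ∨ ¬a3 ∧ ¬a5 ∨ ¬a4   (De Morgan)
= ¬a3 ∨ ¬a4   (absorption)

¬a3 ∨ ¬a4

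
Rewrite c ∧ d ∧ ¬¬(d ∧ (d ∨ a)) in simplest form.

c ∧ d

c ∧ d ∧ ¬¬(d ∧ (d ∨ a))
= c ∧ d ∧ d ∧ (d ∨ a)
= c ∧ d ∧ d
= c ∧ d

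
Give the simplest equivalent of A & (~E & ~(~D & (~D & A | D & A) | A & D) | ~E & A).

A & ~E

A & (~E & ~(~D & (~D & A | D & A) | A & D) | ~E & A)
= A & (~E & ~(~D & A | A & D) | ~E & A)   (distribution)
= A & (~E & ~A | ~E & A)   (distribution)
= A & ~E   (distribution)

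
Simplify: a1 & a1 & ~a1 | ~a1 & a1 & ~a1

0

a1 & a1 & ~a1 | ~a1 & a1 & ~a1
= a1 & ~a1   — distribution
= 0   — complement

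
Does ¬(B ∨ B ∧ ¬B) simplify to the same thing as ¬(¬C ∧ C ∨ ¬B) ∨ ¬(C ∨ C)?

E1: ¬(B ∨ B ∧ ¬B)
    = ¬B   — complement / identity
E2: ¬(¬C ∧ C ∨ ¬B) ∨ ¬(C ∨ C)
    = ¬¬B ∨ ¬(C ∨ C)   — complement / identity
    = B ∨ ¬(C ∨ C)   — double negation
    = B ∨ ¬C   — idempotence
These differ: at B=0, C=1, E1 = 1 but E2 = 0.

No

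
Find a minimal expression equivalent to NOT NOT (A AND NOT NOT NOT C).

NOT NOT (A AND NOT NOT NOT C)
= A AND NOT NOT NOT C   — double negation
= A AND NOT C   — double negation

A AND NOT C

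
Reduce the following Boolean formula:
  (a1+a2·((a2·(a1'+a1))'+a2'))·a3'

a1·a3'

(a1+a2·((a2·(a1'+a1))'+a2'))·a3'
= (a1+a2·(a2'+a2'))·a3'   [complement / identity]
= (a1+a2·a2')·a3'   [idempotence]
= a1·a3'   [complement / identity]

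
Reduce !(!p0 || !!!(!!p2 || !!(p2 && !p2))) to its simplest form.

p0 && p2

!(!p0 || !!!(!!p2 || !!(p2 && !p2)))
= !(!p0 || !!(!p2 && !(p2 && !p2)))   (De Morgan)
= p0 && !(!p2 && !(p2 && !p2))   (De Morgan)
= p0 && (p2 || p2 && !p2)   (De Morgan)
= p0 && p2   (complement / identity)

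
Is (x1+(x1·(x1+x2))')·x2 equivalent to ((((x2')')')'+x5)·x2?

Yes

E1: (x1+(x1·(x1+x2))')·x2
    = (x1+x1')·x2   — absorption
    = x2   — complement / identity
E2: ((((x2')')')'+x5)·x2
    = ((x2')'+x5)·x2   — double negation
    = (x2+x5)·x2   — double negation
    = x2   — absorption
Both reduce to x2, so they are equivalent.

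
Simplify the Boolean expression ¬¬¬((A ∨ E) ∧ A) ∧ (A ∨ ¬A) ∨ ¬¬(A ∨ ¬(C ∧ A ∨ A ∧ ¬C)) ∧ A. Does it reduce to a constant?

True

¬¬¬((A ∨ E) ∧ A) ∧ (A ∨ ¬A) ∨ ¬¬(A ∨ ¬(C ∧ A ∨ A ∧ ¬C)) ∧ A
= ¬¬¬A ∧ (A ∨ ¬A) ∨ ¬¬(A ∨ ¬(C ∧ A ∨ A ∧ ¬C)) ∧ A
= ¬¬¬A ∧ (A ∨ ¬A) ∨ ¬¬(A ∨ ¬A) ∧ A
= ¬A ∧ (A ∨ ¬A) ∨ ¬¬(A ∨ ¬A) ∧ A
= ¬A ∧ (A ∨ ¬A) ∨ (A ∨ ¬A) ∧ A
= A ∨ ¬A
= True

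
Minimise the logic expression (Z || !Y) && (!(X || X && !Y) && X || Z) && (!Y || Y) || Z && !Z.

Z

(Z || !Y) && (!(X || X && !Y) && X || Z) && (!Y || Y) || Z && !Z
= (Z || !Y) && (!X && X || Z) && (!Y || Y) || Z && !Z   [absorption]
= (Z || !Y) && Z && (!Y || Y) || Z && !Z   [complement / identity]
= Z && (!Y || Y) || Z && !Z   [absorption]
= Z && (!Y || Y)   [complement / identity]
= Z   [complement / identity]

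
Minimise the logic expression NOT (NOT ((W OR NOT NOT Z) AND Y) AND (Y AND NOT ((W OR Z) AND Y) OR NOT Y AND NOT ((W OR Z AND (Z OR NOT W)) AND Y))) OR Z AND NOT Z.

NOT (NOT ((W OR NOT NOT Z) AND Y) AND (Y AND NOT ((W OR Z) AND Y) OR NOT Y AND NOT ((W OR Z AND (Z OR NOT W)) AND Y))) OR Z AND NOT Z
= NOT (NOT ((W OR NOT NOT Z) AND Y) AND (Y AND NOT ((W OR Z) AND Y) OR NOT Y AND NOT ((W OR Z) AND Y))) OR Z AND NOT Z
= NOT (NOT ((W OR NOT NOT Z) AND Y) AND NOT ((W OR Z) AND Y)) OR Z AND NOT Z
= NOT (NOT ((W OR Z) AND Y) AND NOT ((W OR Z) AND Y)) OR Z AND NOT Z
= NOT (NOT ((W OR Z) AND Y) AND NOT ((W OR Z) AND Y))
= (W OR Z) AND Y OR (W OR Z) AND Y
= (W OR Z) AND Y

(W OR Z) AND Y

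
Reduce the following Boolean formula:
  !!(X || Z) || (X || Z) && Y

X || Z

!!(X || Z) || (X || Z) && Y
= X || Z || (X || Z) && Y   [double negation]
= X || Z   [absorption]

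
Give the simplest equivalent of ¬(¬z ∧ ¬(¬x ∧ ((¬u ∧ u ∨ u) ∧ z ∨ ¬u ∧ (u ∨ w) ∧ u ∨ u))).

z ∨ ¬x ∧ u

¬(¬z ∧ ¬(¬x ∧ ((¬u ∧ u ∨ u) ∧ z ∨ ¬u ∧ (u ∨ w) ∧ u ∨ u)))
= ¬(¬z ∧ ¬(¬x ∧ ((¬u ∧ u ∨ u) ∧ z ∨ ¬u ∧ u ∨ u)))   [absorption]
= ¬(¬z ∧ ¬(¬x ∧ (¬u ∧ u ∨ u)))   [absorption]
= z ∨ ¬x ∧ (¬u ∧ u ∨ u)   [De Morgan]
= z ∨ ¬x ∧ u   [complement / identity]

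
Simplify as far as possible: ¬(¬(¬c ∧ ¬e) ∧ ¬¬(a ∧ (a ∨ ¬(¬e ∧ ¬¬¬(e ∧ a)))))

¬c ∧ ¬e ∨ ¬a

¬(¬(¬c ∧ ¬e) ∧ ¬¬(a ∧ (a ∨ ¬(¬e ∧ ¬¬¬(e ∧ a)))))
= ¬(¬(¬c ∧ ¬e) ∧ ¬¬(a ∧ (a ∨ e ∨ ¬¬(e ∧ a))))   [De Morgan]
= ¬(¬(¬c ∧ ¬e) ∧ ¬¬(a ∧ (a ∨ e ∨ e ∧ a)))   [double negation]
= ¬(¬(¬c ∧ ¬e) ∧ ¬¬(a ∧ (a ∨ e)))   [absorption]
= ¬c ∧ ¬e ∨ ¬(a ∧ (a ∨ e))   [De Morgan]
= ¬c ∧ ¬e ∨ ¬a   [absorption]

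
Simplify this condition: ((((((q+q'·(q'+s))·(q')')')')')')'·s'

((((((q+q'·(q'+s))·(q')')')')')')'·s'
= ((((((q+q')·(q')')')')')')'·s'
= ((((q+q')·(q')')')')'·s'
= ((((q')')')')'·s'
= ((q')')'·s'
= q'·s'

q'·s'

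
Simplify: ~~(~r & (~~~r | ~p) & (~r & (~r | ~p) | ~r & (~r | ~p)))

~r

~~(~r & (~~~r | ~p) & (~r & (~r | ~p) | ~r & (~r | ~p)))
= ~~(~r & (~~~r | ~p) & ~r & (~r | ~p))
= ~~(~r & (~r | ~p) & ~r & (~r | ~p))
= ~~(~r & (~r | ~p))
= ~~~r
= ~r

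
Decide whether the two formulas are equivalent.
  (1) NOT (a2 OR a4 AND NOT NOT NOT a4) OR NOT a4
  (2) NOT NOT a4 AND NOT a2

E1: NOT (a2 OR a4 AND NOT NOT NOT a4) OR NOT a4
    = NOT (a2 OR a4 AND NOT a4) OR NOT a4
    = NOT a2 OR NOT a4
E2: NOT NOT a4 AND NOT a2
    = a4 AND NOT a2
These differ: at a2=0, a4=0, E1 = 1 but E2 = 0.

No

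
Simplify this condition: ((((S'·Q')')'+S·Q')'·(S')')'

((((S'·Q')')'+S·Q')'·(S')')'
= ((S'·Q')')'+S·Q'+S'   [De Morgan]
= S'·Q'+S·Q'+S'   [double negation]
= Q'+S'   [distribution]

Q'+S'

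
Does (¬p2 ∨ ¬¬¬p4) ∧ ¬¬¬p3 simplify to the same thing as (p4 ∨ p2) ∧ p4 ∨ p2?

No

E1: (¬p2 ∨ ¬¬¬p4) ∧ ¬¬¬p3
    = (¬p2 ∨ ¬¬¬p4) ∧ ¬p3   — double negation
    = (¬p2 ∨ ¬p4) ∧ ¬p3   — double negation
E2: (p4 ∨ p2) ∧ p4 ∨ p2
    = p4 ∨ p2   — absorption
These differ: at p2=1, p3=1, p4=0, E1 = 0 but E2 = 1.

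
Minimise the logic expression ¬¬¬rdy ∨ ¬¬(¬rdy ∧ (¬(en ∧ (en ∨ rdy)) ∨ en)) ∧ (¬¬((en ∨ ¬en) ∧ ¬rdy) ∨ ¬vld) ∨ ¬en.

¬rdy ∨ ¬en

¬¬¬rdy ∨ ¬¬(¬rdy ∧ (¬(en ∧ (en ∨ rdy)) ∨ en)) ∧ (¬¬((en ∨ ¬en) ∧ ¬rdy) ∨ ¬vld) ∨ ¬en
= ¬¬¬rdy ∨ ¬¬(¬rdy ∧ (¬(en ∧ (en ∨ rdy)) ∨ en)) ∧ (¬¬¬rdy ∨ ¬vld) ∨ ¬en   (complement / identity)
= ¬¬¬rdy ∨ ¬¬(¬rdy ∧ (¬en ∨ en)) ∧ (¬¬¬rdy ∨ ¬vld) ∨ ¬en   (absorption)
= ¬¬¬rdy ∨ ¬¬¬rdy ∧ (¬¬¬rdy ∨ ¬vld) ∨ ¬en   (complement / identity)
= ¬¬¬rdy ∨ ¬¬¬rdy ∨ ¬en   (absorption)
= ¬¬¬rdy ∨ ¬en   (idempotence)
= ¬rdy ∨ ¬en   (double negation)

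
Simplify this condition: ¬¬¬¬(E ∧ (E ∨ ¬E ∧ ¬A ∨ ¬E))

E

¬¬¬¬(E ∧ (E ∨ ¬E ∧ ¬A ∨ ¬E))
= ¬¬¬¬(E ∧ (E ∨ ¬E))   [absorption]
= ¬¬¬¬E   [complement / identity]
= ¬¬E   [double negation]
= E   [double negation]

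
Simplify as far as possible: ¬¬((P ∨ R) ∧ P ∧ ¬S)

¬¬((P ∨ R) ∧ P ∧ ¬S)
= ¬¬(P ∧ ¬S)
= P ∧ ¬S

P ∧ ¬S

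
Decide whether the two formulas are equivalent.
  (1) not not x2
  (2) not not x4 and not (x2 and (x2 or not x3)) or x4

E1: not not x2
    = x2   (double negation)
E2: not not x4 and not (x2 and (x2 or not x3)) or x4
    = not not x4 and not x2 or x4   (absorption)
    = x4 and not x2 or x4   (double negation)
    = x4   (absorption)
These differ: at x2=0, x3=0, x4=1, E1 = 0 but E2 = 1.

No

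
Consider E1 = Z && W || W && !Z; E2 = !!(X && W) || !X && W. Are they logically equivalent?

E1: Z && W || W && !Z
    = W   — distribution
E2: !!(X && W) || !X && W
    = X && W || !X && W   — double negation
    = W   — distribution
Both reduce to W, so they are equivalent.

Yes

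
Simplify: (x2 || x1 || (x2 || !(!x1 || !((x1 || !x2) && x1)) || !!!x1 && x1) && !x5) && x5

(x2 || x1) && x5

(x2 || x1 || (x2 || !(!x1 || !((x1 || !x2) && x1)) || !!!x1 && x1) && !x5) && x5
= (x2 || x1 || (x2 || !(!x1 || !((x1 || !x2) && x1)) || !x1 && x1) && !x5) && x5   — double negation
= (x2 || x1 || (x2 || !(!x1 || !x1) || !x1 && x1) && !x5) && x5   — absorption
= (x2 || x1 || (x2 || x1 && x1 || !x1 && x1) && !x5) && x5   — De Morgan
= (x2 || x1 || (x2 || x1) && !x5) && x5   — distribution
= (x2 || x1) && x5   — absorption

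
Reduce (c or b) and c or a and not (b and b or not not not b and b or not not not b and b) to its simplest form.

(c or b) and c or a and not (b and b or not not not b and b or not not not b and b)
= (c or b) and c or a and not (b and b or not not not b and b)
= c or a and not (b and b or not not not b and b)
= c or a and not (b and b or not b and b)
= c or a and not b

c or a and not b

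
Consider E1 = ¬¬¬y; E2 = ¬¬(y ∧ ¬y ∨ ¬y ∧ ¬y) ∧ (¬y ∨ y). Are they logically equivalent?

Yes

E1: ¬¬¬y
    = ¬y
E2: ¬¬(y ∧ ¬y ∨ ¬y ∧ ¬y) ∧ (¬y ∨ y)
    = ¬¬¬y ∧ (¬y ∨ y)
    = ¬y ∧ (¬y ∨ y)
    = ¬y
Both reduce to ¬y, so they are equivalent.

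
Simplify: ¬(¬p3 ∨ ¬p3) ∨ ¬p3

True

¬(¬p3 ∨ ¬p3) ∨ ¬p3
= ¬¬p3 ∨ ¬p3   [idempotence]
= p3 ∨ ¬p3   [double negation]
= True   [complement]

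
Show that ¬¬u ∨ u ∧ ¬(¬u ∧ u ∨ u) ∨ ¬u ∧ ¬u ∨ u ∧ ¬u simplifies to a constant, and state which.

True

¬¬u ∨ u ∧ ¬(¬u ∧ u ∨ u) ∨ ¬u ∧ ¬u ∨ u ∧ ¬u
= ¬¬u ∨ u ∧ ¬u ∨ ¬u ∧ ¬u ∨ u ∧ ¬u   [complement / identity]
= ¬¬u ∨ ¬u ∧ ¬u ∨ u ∧ ¬u   [complement / identity]
= ¬¬u ∨ ¬u   [distribution]
= u ∨ ¬u   [double negation]
= True   [complement]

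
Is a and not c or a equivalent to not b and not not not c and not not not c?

E1: a and not c or a
    = a   — absorption
E2: not b and not not not c and not not not c
    = not b and not not not c   — idempotence
    = not b and not c   — double negation
These differ: at a=1, b=0, c=1, E1 = 1 but E2 = 0.

No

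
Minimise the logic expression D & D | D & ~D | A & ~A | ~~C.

D & D | D & ~D | A & ~A | ~~C
= D | A & ~A | ~~C   — distribution
= D | ~~C   — complement / identity
= D | C   — double negation

D | C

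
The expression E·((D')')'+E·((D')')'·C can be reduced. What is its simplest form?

E·((D')')'+E·((D')')'·C
= E·((D')')'
= E·D'

E·D'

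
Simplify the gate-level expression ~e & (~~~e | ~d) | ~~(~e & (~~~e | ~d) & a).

~e

~e & (~~~e | ~d) | ~~(~e & (~~~e | ~d) & a)
= ~e & (~~~e | ~d) | ~e & (~~~e | ~d) & a   (double negation)
= ~e & (~~~e | ~d)   (absorption)
= ~e & (~e | ~d)   (double negation)
= ~e   (absorption)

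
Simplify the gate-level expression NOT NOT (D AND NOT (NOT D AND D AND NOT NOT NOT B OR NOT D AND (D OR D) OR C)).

D AND NOT C

NOT NOT (D AND NOT (NOT D AND D AND NOT NOT NOT B OR NOT D AND (D OR D) OR C))
= NOT NOT (D AND NOT (NOT D AND D AND NOT NOT NOT B OR NOT D AND D OR C))   (idempotence)
= NOT NOT (D AND NOT (NOT D AND D AND NOT B OR NOT D AND D OR C))   (double negation)
= NOT NOT (D AND NOT (NOT D AND D OR C))   (absorption)
= NOT NOT (D AND NOT C)   (complement / identity)
= D AND NOT C   (double negation)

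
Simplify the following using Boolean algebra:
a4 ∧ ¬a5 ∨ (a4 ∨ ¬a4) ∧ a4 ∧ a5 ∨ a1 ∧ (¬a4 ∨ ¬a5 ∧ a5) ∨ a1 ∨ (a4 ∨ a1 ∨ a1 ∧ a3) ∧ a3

a4 ∧ ¬a5 ∨ (a4 ∨ ¬a4) ∧ a4 ∧ a5 ∨ a1 ∧ (¬a4 ∨ ¬a5 ∧ a5) ∨ a1 ∨ (a4 ∨ a1 ∨ a1 ∧ a3) ∧ a3
= a4 ∧ ¬a5 ∨ a4 ∧ a5 ∨ a1 ∧ (¬a4 ∨ ¬a5 ∧ a5) ∨ a1 ∨ (a4 ∨ a1 ∨ a1 ∧ a3) ∧ a3   — complement / identity
= a4 ∧ ¬a5 ∨ a4 ∧ a5 ∨ a1 ∧ (¬a4 ∨ ¬a5 ∧ a5) ∨ a1 ∨ (a4 ∨ a1) ∧ a3   — absorption
= a4 ∧ ¬a5 ∨ a4 ∧ a5 ∨ a1 ∧ ¬a4 ∨ a1 ∨ (a4 ∨ a1) ∧ a3   — complement / identity
= a4 ∧ ¬a5 ∨ a4 ∧ a5 ∨ a1 ∨ (a4 ∨ a1) ∧ a3   — absorption
= a4 ∨ a1 ∨ (a4 ∨ a1) ∧ a3   — distribution
= a4 ∨ a1   — absorption

a4 ∨ a1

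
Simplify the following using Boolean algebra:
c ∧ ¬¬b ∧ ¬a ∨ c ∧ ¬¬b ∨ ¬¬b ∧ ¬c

b

c ∧ ¬¬b ∧ ¬a ∨ c ∧ ¬¬b ∨ ¬¬b ∧ ¬c
= c ∧ ¬¬b ∨ ¬¬b ∧ ¬c   [absorption]
= ¬¬b   [distribution]
= b   [double negation]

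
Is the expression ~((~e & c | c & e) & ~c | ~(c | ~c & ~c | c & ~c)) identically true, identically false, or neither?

identically true

~((~e & c | c & e) & ~c | ~(c | ~c & ~c | c & ~c))
= ~(c & ~c | ~(c | ~c & ~c | c & ~c))   [distribution]
= ~~(c | ~c & ~c | c & ~c)   [complement / identity]
= ~~(c | ~c)   [distribution]
= c | ~c   [double negation]
= 1   [complement]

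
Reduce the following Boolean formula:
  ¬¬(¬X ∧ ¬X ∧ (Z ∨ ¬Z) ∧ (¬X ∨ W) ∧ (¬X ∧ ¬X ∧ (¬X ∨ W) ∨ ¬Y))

¬¬(¬X ∧ ¬X ∧ (Z ∨ ¬Z) ∧ (¬X ∨ W) ∧ (¬X ∧ ¬X ∧ (¬X ∨ W) ∨ ¬Y))
= ¬¬(¬X ∧ ¬X ∧ (¬X ∨ W) ∧ (¬X ∧ ¬X ∧ (¬X ∨ W) ∨ ¬Y))   [complement / identity]
= ¬¬(¬X ∧ ¬X ∧ (¬X ∨ W))   [absorption]
= ¬¬(¬X ∧ (¬X ∨ W))   [idempotence]
= ¬¬¬X   [absorption]
= ¬X   [double negation]

¬X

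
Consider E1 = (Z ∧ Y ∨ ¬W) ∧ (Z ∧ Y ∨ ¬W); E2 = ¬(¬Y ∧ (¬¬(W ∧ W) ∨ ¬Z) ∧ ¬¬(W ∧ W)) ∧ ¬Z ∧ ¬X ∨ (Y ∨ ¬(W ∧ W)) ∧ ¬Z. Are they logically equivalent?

No

E1: (Z ∧ Y ∨ ¬W) ∧ (Z ∧ Y ∨ ¬W)
    = ¬W ∧ ¬W ∨ Z ∧ Y   [distribution]
    = ¬W ∨ Z ∧ Y   [idempotence]
E2: ¬(¬Y ∧ (¬¬(W ∧ W) ∨ ¬Z) ∧ ¬¬(W ∧ W)) ∧ ¬Z ∧ ¬X ∨ (Y ∨ ¬(W ∧ W)) ∧ ¬Z
    = ¬(¬Y ∧ ¬¬(W ∧ W)) ∧ ¬Z ∧ ¬X ∨ (Y ∨ ¬(W ∧ W)) ∧ ¬Z   [absorption]
    = (Y ∨ ¬(W ∧ W)) ∧ ¬Z ∧ ¬X ∨ (Y ∨ ¬(W ∧ W)) ∧ ¬Z   [De Morgan]
    = (Y ∨ ¬(W ∧ W)) ∧ ¬Z   [absorption]
    = (Y ∨ ¬W) ∧ ¬Z   [idempotence]
These differ: at W=0, X=1, Y=1, Z=1, E1 = 1 but E2 = 0.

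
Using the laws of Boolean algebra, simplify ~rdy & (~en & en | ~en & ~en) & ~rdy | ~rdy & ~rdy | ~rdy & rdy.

~rdy

~rdy & (~en & en | ~en & ~en) & ~rdy | ~rdy & ~rdy | ~rdy & rdy
= ~rdy & ~en & ~rdy | ~rdy & ~rdy | ~rdy & rdy
= (~rdy & ~en | ~rdy) & ~rdy | ~rdy & rdy
= ~rdy & ~rdy | ~rdy & rdy
= ~rdy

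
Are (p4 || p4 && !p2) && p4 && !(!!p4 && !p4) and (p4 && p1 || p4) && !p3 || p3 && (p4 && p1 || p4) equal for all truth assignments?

E1: (p4 || p4 && !p2) && p4 && !(!!p4 && !p4)
    = (p4 || p4 && !p2) && p4 && (!p4 || p4)
    = p4 && p4 && (!p4 || p4)
    = p4 && p4
    = p4
E2: (p4 && p1 || p4) && !p3 || p3 && (p4 && p1 || p4)
    = p4 && p1 || p4
    = p4
Both reduce to p4, so they are equivalent.

Yes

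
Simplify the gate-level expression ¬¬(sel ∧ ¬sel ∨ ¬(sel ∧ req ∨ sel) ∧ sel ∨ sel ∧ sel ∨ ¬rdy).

sel ∨ ¬rdy

¬¬(sel ∧ ¬sel ∨ ¬(sel ∧ req ∨ sel) ∧ sel ∨ sel ∧ sel ∨ ¬rdy)
= ¬¬(¬(sel ∧ req ∨ sel) ∧ sel ∨ sel ∧ sel ∨ ¬rdy)   [complement / identity]
= ¬¬(¬sel ∧ sel ∨ sel ∧ sel ∨ ¬rdy)   [absorption]
= ¬¬(sel ∨ ¬rdy)   [distribution]
= sel ∨ ¬rdy   [double negation]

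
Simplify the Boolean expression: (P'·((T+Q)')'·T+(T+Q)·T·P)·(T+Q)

(P'·((T+Q)')'·T+(T+Q)·T·P)·(T+Q)
= (P'·(T+Q)·T+(T+Q)·T·P)·(T+Q)   [double negation]
= (T+Q)·T·(T+Q)   [distribution]
= T·(T+Q)   [absorption]
= T   [absorption]

T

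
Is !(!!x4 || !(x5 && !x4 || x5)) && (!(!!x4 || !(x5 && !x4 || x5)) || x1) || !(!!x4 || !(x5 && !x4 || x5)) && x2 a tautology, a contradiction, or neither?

!(!!x4 || !(x5 && !x4 || x5)) && (!(!!x4 || !(x5 && !x4 || x5)) || x1) || !(!!x4 || !(x5 && !x4 || x5)) && x2
= !(!!x4 || !(x5 && !x4 || x5)) || !(!!x4 || !(x5 && !x4 || x5)) && x2   — absorption
= !(!!x4 || !(x5 && !x4 || x5))   — absorption
= !x4 && (x5 && !x4 || x5)   — De Morgan
= !x4 && x5   — absorption
This depends on x4, x5, so it is not a constant.

neither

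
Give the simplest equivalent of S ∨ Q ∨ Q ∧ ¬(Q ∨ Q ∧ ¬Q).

S ∨ Q ∨ Q ∧ ¬(Q ∨ Q ∧ ¬Q)
= S ∨ Q ∨ Q ∧ ¬Q   — complement / identity
= S ∨ Q   — complement / identity

S ∨ Q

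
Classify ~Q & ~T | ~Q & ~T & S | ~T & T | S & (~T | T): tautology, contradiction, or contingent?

~Q & ~T | ~Q & ~T & S | ~T & T | S & (~T | T)
= ~Q & ~T | ~T & T | S & (~T | T)   (absorption)
= ~Q & ~T | S & (~T | T)   (complement / identity)
= ~Q & ~T | S   (complement / identity)
This depends on Q, S, T, so it is not a constant.

contingent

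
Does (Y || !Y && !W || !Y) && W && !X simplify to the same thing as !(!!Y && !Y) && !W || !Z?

No

E1: (Y || !Y && !W || !Y) && W && !X
    = (Y || !Y) && W && !X   [absorption]
    = W && !X   [complement / identity]
E2: !(!!Y && !Y) && !W || !Z
    = (!Y || Y) && !W || !Z   [De Morgan]
    = !W || !Z   [complement / identity]
These differ: at W=0, X=1, Y=1, Z=0, E1 = 0 but E2 = 1.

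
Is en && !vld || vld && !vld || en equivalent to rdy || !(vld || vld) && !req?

E1: en && !vld || vld && !vld || en
    = en && !vld || en   (complement / identity)
    = en   (absorption)
E2: rdy || !(vld || vld) && !req
    = rdy || !vld && !req   (idempotence)
These differ: at en=0, rdy=1, req=0, vld=1, E1 = 0 but E2 = 1.

No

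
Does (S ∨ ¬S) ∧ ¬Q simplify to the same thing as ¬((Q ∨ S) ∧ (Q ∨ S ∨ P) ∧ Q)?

Yes

E1: (S ∨ ¬S) ∧ ¬Q
    = ¬Q   — complement / identity
E2: ¬((Q ∨ S) ∧ (Q ∨ S ∨ P) ∧ Q)
    = ¬((Q ∨ S) ∧ Q)   — absorption
    = ¬Q   — absorption
Both reduce to ¬Q, so they are equivalent.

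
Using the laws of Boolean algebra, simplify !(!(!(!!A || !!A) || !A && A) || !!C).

!(!(!(!!A || !!A) || !A && A) || !!C)
= (!(!!A || !!A) || !A && A) && !C   — De Morgan
= (!A && !A || !A && A) && !C   — De Morgan
= !A && !C   — distribution

!A && !C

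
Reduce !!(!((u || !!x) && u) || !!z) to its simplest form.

!u || z

!!(!((u || !!x) && u) || !!z)
= !!(!((u || x) && u) || !!z)   — double negation
= !!(!((u || x) && u) || z)   — double negation
= !((u || x) && u) || z   — double negation
= !u || z   — absorption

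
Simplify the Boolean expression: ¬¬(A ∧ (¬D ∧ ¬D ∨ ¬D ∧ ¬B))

¬¬(A ∧ (¬D ∧ ¬D ∨ ¬D ∧ ¬B))
= ¬¬(A ∧ (¬D ∨ ¬D ∧ ¬B))
= A ∧ (¬D ∨ ¬D ∧ ¬B)
= A ∧ ¬D

A ∧ ¬D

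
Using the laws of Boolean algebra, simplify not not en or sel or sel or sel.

en or sel

not not en or sel or sel or sel
= not not en or sel or sel
= not not en or sel
= en or sel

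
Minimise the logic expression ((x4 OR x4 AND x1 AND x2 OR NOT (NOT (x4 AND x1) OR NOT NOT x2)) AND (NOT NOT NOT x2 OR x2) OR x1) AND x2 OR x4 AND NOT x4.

((x4 OR x4 AND x1 AND x2 OR NOT (NOT (x4 AND x1) OR NOT NOT x2)) AND (NOT NOT NOT x2 OR x2) OR x1) AND x2 OR x4 AND NOT x4
= ((x4 OR x4 AND x1 AND x2 OR x4 AND x1 AND NOT x2) AND (NOT NOT NOT x2 OR x2) OR x1) AND x2 OR x4 AND NOT x4   — De Morgan
= ((x4 OR x4 AND x1 AND x2 OR x4 AND x1 AND NOT x2) AND (NOT x2 OR x2) OR x1) AND x2 OR x4 AND NOT x4   — double negation
= (x4 OR x4 AND x1 AND x2 OR x4 AND x1 AND NOT x2 OR x1) AND x2 OR x4 AND NOT x4   — complement / identity
= (x4 OR x4 AND x1 OR x1) AND x2 OR x4 AND NOT x4   — distribution
= (x4 OR x1) AND x2 OR x4 AND NOT x4   — absorption
= (x4 OR x1) AND x2   — complement / identity

(x4 OR x1) AND x2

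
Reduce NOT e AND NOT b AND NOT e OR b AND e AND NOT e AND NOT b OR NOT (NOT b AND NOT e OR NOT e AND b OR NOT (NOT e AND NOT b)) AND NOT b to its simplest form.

NOT e AND NOT b AND NOT e OR b AND e AND NOT e AND NOT b OR NOT (NOT b AND NOT e OR NOT e AND b OR NOT (NOT e AND NOT b)) AND NOT b
= NOT e AND NOT b AND NOT e OR b AND e AND NOT e AND NOT b OR NOT (NOT e OR NOT (NOT e AND NOT b)) AND NOT b   — distribution
= NOT e AND NOT b AND NOT e OR b AND e AND NOT e AND NOT b OR e AND NOT e AND NOT b AND NOT b   — De Morgan
= NOT e AND NOT b AND NOT e OR e AND NOT e AND NOT b   — distribution
= NOT e AND NOT b   — distribution

NOT e AND NOT b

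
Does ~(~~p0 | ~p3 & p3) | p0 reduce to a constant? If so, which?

yes, True

~(~~p0 | ~p3 & p3) | p0
= ~~~p0 | p0   [complement / identity]
= ~p0 | p0   [double negation]
= 1   [complement]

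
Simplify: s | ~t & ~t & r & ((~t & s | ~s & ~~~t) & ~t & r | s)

s | ~t & ~t & r & ((~t & s | ~s & ~~~t) & ~t & r | s)
= s | ~t & ~t & r & ((~t & s | ~s & ~t) & ~t & r | s)   [double negation]
= s | ~t & ~t & r & (~t & ~t & r | s)   [distribution]
= s | ~t & ~t & r   [absorption]
= s | ~t & r   [idempotence]

s | ~t & r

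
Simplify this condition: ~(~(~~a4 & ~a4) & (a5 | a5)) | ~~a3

~a5 | a3

~(~(~~a4 & ~a4) & (a5 | a5)) | ~~a3
= ~((~a4 | a4) & (a5 | a5)) | ~~a3   (De Morgan)
= ~((~a4 | a4) & a5) | ~~a3   (idempotence)
= ~((~a4 | a4) & a5) | a3   (double negation)
= ~a5 | a3   (complement / identity)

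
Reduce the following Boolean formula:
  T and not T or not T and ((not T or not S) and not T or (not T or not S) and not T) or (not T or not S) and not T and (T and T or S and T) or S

T and not T or not T and ((not T or not S) and not T or (not T or not S) and not T) or (not T or not S) and not T and (T and T or S and T) or S
= T and not T or not T and ((not T or not S) and not T or (not T or not S) and not T) or (not T or not S) and not T and (T or S) and T or S   — distribution
= T and not T or not T and ((not T or not S) and not T or (not T or not S) and not T) or (not T or not S) and not T and T or S   — absorption
= not T and ((not T or not S) and not T or (not T or not S) and not T) or (not T or not S) and not T and T or S   — complement / identity
= not T and (not T or not S) and not T or (not T or not S) and not T and T or S   — idempotence
= (not T or not S) and not T or S   — distribution
= not T or S   — absorption

not T or S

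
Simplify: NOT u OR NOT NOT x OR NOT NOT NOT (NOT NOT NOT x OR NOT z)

NOT u OR x

NOT u OR NOT NOT x OR NOT NOT NOT (NOT NOT NOT x OR NOT z)
= NOT u OR NOT NOT x OR NOT (NOT NOT NOT x OR NOT z)   [double negation]
= NOT u OR NOT NOT x OR NOT NOT x AND z   [De Morgan]
= NOT u OR NOT NOT x   [absorption]
= NOT u OR x   [double negation]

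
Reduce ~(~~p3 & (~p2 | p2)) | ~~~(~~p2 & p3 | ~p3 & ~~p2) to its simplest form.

~p3 | ~p2

~(~~p3 & (~p2 | p2)) | ~~~(~~p2 & p3 | ~p3 & ~~p2)
= ~~~p3 | ~~~(~~p2 & p3 | ~p3 & ~~p2)   [complement / identity]
= ~p3 | ~~~(~~p2 & p3 | ~p3 & ~~p2)   [double negation]
= ~p3 | ~~~~~p2   [distribution]
= ~p3 | ~~~p2   [double negation]
= ~p3 | ~p2   [double negation]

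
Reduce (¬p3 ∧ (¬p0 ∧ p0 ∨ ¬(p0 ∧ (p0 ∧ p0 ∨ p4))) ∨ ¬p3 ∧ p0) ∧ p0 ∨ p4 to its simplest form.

(¬p3 ∧ (¬p0 ∧ p0 ∨ ¬(p0 ∧ (p0 ∧ p0 ∨ p4))) ∨ ¬p3 ∧ p0) ∧ p0 ∨ p4
= (¬p3 ∧ ¬(p0 ∧ (p0 ∧ p0 ∨ p4)) ∨ ¬p3 ∧ p0) ∧ p0 ∨ p4   — complement / identity
= (¬p3 ∧ ¬(p0 ∧ (p0 ∨ p4)) ∨ ¬p3 ∧ p0) ∧ p0 ∨ p4   — idempotence
= (¬p3 ∧ ¬p0 ∨ ¬p3 ∧ p0) ∧ p0 ∨ p4   — absorption
= ¬p3 ∧ p0 ∨ p4   — distribution

¬p3 ∧ p0 ∨ p4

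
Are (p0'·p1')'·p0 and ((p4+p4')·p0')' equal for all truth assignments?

E1: (p0'·p1')'·p0
    = (p0+p1)·p0   [De Morgan]
    = p0   [absorption]
E2: ((p4+p4')·p0')'
    = (p0')'   [complement / identity]
    = p0   [double negation]
Both reduce to p0, so they are equivalent.

Yes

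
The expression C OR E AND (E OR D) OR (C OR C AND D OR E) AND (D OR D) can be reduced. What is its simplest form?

C OR E AND (E OR D) OR (C OR C AND D OR E) AND (D OR D)
= C OR E OR (C OR C AND D OR E) AND (D OR D)   — absorption
= C OR E OR (C OR E) AND (D OR D)   — absorption
= C OR E OR (C OR E) AND D   — idempotence
= C OR E   — absorption

C OR E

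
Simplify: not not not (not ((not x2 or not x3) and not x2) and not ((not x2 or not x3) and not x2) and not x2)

not not not (not ((not x2 or not x3) and not x2) and not ((not x2 or not x3) and not x2) and not x2)
= not not not (not ((not x2 or not x3) and not x2) and not x2)   [idempotence]
= not (not ((not x2 or not x3) and not x2) and not x2)   [double negation]
= not (not not x2 and not x2)   [absorption]
= not x2 or x2   [De Morgan]
= True   [complement]

True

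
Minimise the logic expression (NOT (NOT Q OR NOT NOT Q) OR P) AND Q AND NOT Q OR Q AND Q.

(NOT (NOT Q OR NOT NOT Q) OR P) AND Q AND NOT Q OR Q AND Q
= (Q AND NOT Q OR P) AND Q AND NOT Q OR Q AND Q   (De Morgan)
= Q AND NOT Q OR Q AND Q   (absorption)
= Q   (distribution)

Q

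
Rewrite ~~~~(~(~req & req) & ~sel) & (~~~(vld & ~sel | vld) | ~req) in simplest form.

~~~~(~(~req & req) & ~sel) & (~~~(vld & ~sel | vld) | ~req)
= ~~~~(~(~req & req) & ~sel) & (~~~vld | ~req)
= ~~(~(~req & req) & ~sel) & (~~~vld | ~req)
= ~~(~(~req & req) & ~sel) & (~vld | ~req)
= ~(~req & req | sel) & (~vld | ~req)
= ~sel & (~vld | ~req)

~sel & (~vld | ~req)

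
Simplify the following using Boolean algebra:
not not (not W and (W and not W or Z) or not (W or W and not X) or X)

not W or X

not not (not W and (W and not W or Z) or not (W or W and not X) or X)
= not not (not W and (W and not W or Z) or not W or X)
= not not (not W and Z or not W or X)
= not not (not W or X)
= not W or X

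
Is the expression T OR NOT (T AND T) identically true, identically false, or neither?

T OR NOT (T AND T)
= T OR NOT T   [idempotence]
= TRUE   [complement]

identically true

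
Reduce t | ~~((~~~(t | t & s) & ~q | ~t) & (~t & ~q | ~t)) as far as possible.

t | ~~((~~~(t | t & s) & ~q | ~t) & (~t & ~q | ~t))
= t | ~~((~(t | t & s) & ~q | ~t) & (~t & ~q | ~t))   [double negation]
= t | ~~((~t & ~q | ~t) & (~t & ~q | ~t))   [absorption]
= t | ~~(~t & ~q | ~t)   [idempotence]
= t | ~~~t   [absorption]
= t | ~t   [double negation]
= 1   [complement]

1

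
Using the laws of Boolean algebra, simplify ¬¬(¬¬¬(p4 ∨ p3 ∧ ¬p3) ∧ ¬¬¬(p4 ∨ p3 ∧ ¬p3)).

¬p4

¬¬(¬¬¬(p4 ∨ p3 ∧ ¬p3) ∧ ¬¬¬(p4 ∨ p3 ∧ ¬p3))
= ¬¬¬¬¬(p4 ∨ p3 ∧ ¬p3)   [idempotence]
= ¬¬¬(p4 ∨ p3 ∧ ¬p3)   [double negation]
= ¬(p4 ∨ p3 ∧ ¬p3)   [double negation]
= ¬p4   [complement / identity]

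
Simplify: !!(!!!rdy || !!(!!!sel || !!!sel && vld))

!!(!!!rdy || !!(!!!sel || !!!sel && vld))
= !(!!rdy && !(!!!sel || !!!sel && vld))   [De Morgan]
= !(!!rdy && !!!!sel)   [absorption]
= !rdy || !!!sel   [De Morgan]
= !rdy || !sel   [double negation]

!rdy || !sel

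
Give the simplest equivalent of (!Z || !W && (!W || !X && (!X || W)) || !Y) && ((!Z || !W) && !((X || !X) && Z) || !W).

!Z || !W

(!Z || !W && (!W || !X && (!X || W)) || !Y) && ((!Z || !W) && !((X || !X) && Z) || !W)
= (!Z || !W && (!W || !X) || !Y) && ((!Z || !W) && !((X || !X) && Z) || !W)   — absorption
= (!Z || !W && (!W || !X) || !Y) && ((!Z || !W) && !Z || !W)   — complement / identity
= (!Z || !W && (!W || !X) || !Y) && (!Z || !W)   — absorption
= (!Z || !W || !Y) && (!Z || !W)   — absorption
= !Z || !W   — absorption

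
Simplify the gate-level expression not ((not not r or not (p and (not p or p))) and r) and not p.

not ((not not r or not (p and (not p or p))) and r) and not p
= not ((r or not (p and (not p or p))) and r) and not p   — double negation
= not ((r or not p) and r) and not p   — complement / identity
= not r and not p   — absorption

not r and not p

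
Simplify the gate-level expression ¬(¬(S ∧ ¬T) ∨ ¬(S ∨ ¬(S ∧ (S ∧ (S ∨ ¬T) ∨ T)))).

¬(¬(S ∧ ¬T) ∨ ¬(S ∨ ¬(S ∧ (S ∧ (S ∨ ¬T) ∨ T))))
= S ∧ ¬T ∧ (S ∨ ¬(S ∧ (S ∧ (S ∨ ¬T) ∨ T)))   [De Morgan]
= S ∧ ¬T ∧ (S ∨ ¬(S ∧ (S ∨ T)))   [absorption]
= S ∧ ¬T ∧ (S ∨ ¬S)   [absorption]
= S ∧ ¬T   [complement / identity]

S ∧ ¬T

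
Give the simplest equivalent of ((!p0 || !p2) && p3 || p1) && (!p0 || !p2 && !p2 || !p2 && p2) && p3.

((!p0 || !p2) && p3 || p1) && (!p0 || !p2 && !p2 || !p2 && p2) && p3
= ((!p0 || !p2) && p3 || p1) && (!p0 || !p2) && p3
= (!p0 || !p2) && p3

(!p0 || !p2) && p3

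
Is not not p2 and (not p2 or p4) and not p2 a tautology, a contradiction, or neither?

not not p2 and (not p2 or p4) and not p2
= not not p2 and not p2   [absorption]
= p2 and not p2   [double negation]
= False   [complement]

contradiction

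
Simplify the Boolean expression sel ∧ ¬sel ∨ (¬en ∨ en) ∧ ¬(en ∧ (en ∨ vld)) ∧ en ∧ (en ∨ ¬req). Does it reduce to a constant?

False

sel ∧ ¬sel ∨ (¬en ∨ en) ∧ ¬(en ∧ (en ∨ vld)) ∧ en ∧ (en ∨ ¬req)
= (¬en ∨ en) ∧ ¬(en ∧ (en ∨ vld)) ∧ en ∧ (en ∨ ¬req)
= (¬en ∨ en) ∧ ¬en ∧ en ∧ (en ∨ ¬req)
= (¬en ∨ en) ∧ ¬en ∧ en
= ¬en ∧ en
= False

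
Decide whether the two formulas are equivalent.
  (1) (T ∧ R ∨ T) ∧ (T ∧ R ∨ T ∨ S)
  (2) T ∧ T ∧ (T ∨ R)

E1: (T ∧ R ∨ T) ∧ (T ∧ R ∨ T ∨ S)
    = T ∧ R ∨ T
    = T
E2: T ∧ T ∧ (T ∨ R)
    = T ∧ (T ∨ R)
    = T
Both reduce to T, so they are equivalent.

Yes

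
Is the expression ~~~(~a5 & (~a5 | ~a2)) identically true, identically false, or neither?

neither

~~~(~a5 & (~a5 | ~a2))
= ~~~~a5   [absorption]
= ~~a5   [double negation]
= a5   [double negation]
This depends on a5, so it is not a constant.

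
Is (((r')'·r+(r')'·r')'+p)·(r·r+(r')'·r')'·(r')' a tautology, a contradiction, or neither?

contradiction

(((r')'·r+(r')'·r')'+p)·(r·r+(r')'·r')'·(r')'
= ((r·r+(r')'·r')'+p)·(r·r+(r')'·r')'·(r')'   [double negation]
= (r·r+(r')'·r')'·(r')'   [absorption]
= (r·r+r·r')'·(r')'   [double negation]
= r'·(r')'   [distribution]
= r'·r   [double negation]
= 0   [complement]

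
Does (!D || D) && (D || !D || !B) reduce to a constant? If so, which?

yes, True

(!D || D) && (D || !D || !B)
= !D && (!D || !B) || D   (distribution)
= !D || D   (absorption)
= true   (complement)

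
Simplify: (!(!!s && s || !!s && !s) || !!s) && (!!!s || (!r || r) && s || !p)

true

(!(!!s && s || !!s && !s) || !!s) && (!!!s || (!r || r) && s || !p)
= (!(!!s && s || !!s && !s) || !!s) && (!!!s || s || !p)   (complement / identity)
= (!(!!s && s || !!s && !s) || s) && (!!!s || s || !p)   (double negation)
= (!!!s || s) && (!!!s || s || !p)   (distribution)
= !!!s || s   (absorption)
= !s || s   (double negation)
= true   (complement)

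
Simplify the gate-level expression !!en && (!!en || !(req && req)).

!!en && (!!en || !(req && req))
= !!en && (!!en || !req)   [idempotence]
= !!en   [absorption]
= en   [double negation]

en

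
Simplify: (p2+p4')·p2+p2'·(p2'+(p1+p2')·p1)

1

(p2+p4')·p2+p2'·(p2'+(p1+p2')·p1)
= (p2+p4')·p2+p2'·(p2'+p1)
= p2+p2'·(p2'+p1)
= p2+p2'
= 1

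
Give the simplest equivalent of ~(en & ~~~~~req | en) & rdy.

~en & rdy

~(en & ~~~~~req | en) & rdy
= ~(en & ~~~req | en) & rdy   [double negation]
= ~(en & ~req | en) & rdy   [double negation]
= ~en & rdy   [absorption]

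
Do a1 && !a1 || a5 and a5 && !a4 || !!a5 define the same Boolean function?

E1: a1 && !a1 || a5
    = a5   (complement / identity)
E2: a5 && !a4 || !!a5
    = a5 && !a4 || a5   (double negation)
    = a5   (absorption)
Both reduce to a5, so they are equivalent.

Yes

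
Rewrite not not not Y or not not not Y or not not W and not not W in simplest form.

not Y or W

not not not Y or not not not Y or not not W and not not W
= not not not Y or not not W and not not W   (idempotence)
= not not not Y or not not W   (idempotence)
= not not not Y or W   (double negation)
= not Y or W   (double negation)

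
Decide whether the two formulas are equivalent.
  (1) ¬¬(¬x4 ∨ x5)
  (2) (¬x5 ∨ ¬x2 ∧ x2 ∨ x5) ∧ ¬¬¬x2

E1: ¬¬(¬x4 ∨ x5)
    = ¬x4 ∨ x5   — double negation
E2: (¬x5 ∨ ¬x2 ∧ x2 ∨ x5) ∧ ¬¬¬x2
    = (¬x5 ∨ x5) ∧ ¬¬¬x2   — complement / identity
    = (¬x5 ∨ x5) ∧ ¬x2   — double negation
    = ¬x2   — complement / identity
These differ: at x2=1, x4=0, x5=0, E1 = 1 but E2 = 0.

No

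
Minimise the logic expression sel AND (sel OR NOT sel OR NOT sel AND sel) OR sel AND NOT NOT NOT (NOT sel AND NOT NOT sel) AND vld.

sel AND (sel OR NOT sel OR NOT sel AND sel) OR sel AND NOT NOT NOT (NOT sel AND NOT NOT sel) AND vld
= sel AND (sel OR NOT sel OR NOT sel AND sel) OR sel AND NOT (NOT sel AND NOT NOT sel) AND vld   — double negation
= sel AND (sel OR NOT sel OR NOT sel AND sel) OR sel AND (sel OR NOT sel) AND vld   — De Morgan
= sel AND (sel OR NOT sel) OR sel AND (sel OR NOT sel) AND vld   — complement / identity
= sel AND (sel OR NOT sel)   — absorption
= sel   — complement / identity

sel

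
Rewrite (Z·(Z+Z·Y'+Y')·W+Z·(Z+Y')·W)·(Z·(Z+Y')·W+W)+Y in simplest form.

(Z·(Z+Z·Y'+Y')·W+Z·(Z+Y')·W)·(Z·(Z+Y')·W+W)+Y
= (Z·(Z+Y')·W+Z·(Z+Y')·W)·(Z·(Z+Y')·W+W)+Y   [absorption]
= Z·(Z+Y')·W·W+Z·(Z+Y')·W+Y   [distribution]
= Z·(Z+Y')·W+Y   [absorption]
= Z·W+Y   [absorption]

Z·W+Y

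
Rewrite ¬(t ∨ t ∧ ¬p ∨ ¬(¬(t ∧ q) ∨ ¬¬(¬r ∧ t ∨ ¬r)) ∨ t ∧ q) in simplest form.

¬(t ∨ t ∧ ¬p ∨ ¬(¬(t ∧ q) ∨ ¬¬(¬r ∧ t ∨ ¬r)) ∨ t ∧ q)
= ¬(t ∨ t ∧ ¬p ∨ ¬(¬(t ∧ q) ∨ ¬r ∧ t ∨ ¬r) ∨ t ∧ q)   — double negation
= ¬(t ∨ t ∧ ¬p ∨ ¬(¬(t ∧ q) ∨ ¬r) ∨ t ∧ q)   — absorption
= ¬(t ∨ ¬(¬(t ∧ q) ∨ ¬r) ∨ t ∧ q)   — absorption
= ¬(t ∨ t ∧ q ∧ r ∨ t ∧ q)   — De Morgan
= ¬(t ∨ t ∧ q)   — absorption
= ¬t   — absorption

¬t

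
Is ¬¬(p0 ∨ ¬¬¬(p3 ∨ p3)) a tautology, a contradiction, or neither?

¬¬(p0 ∨ ¬¬¬(p3 ∨ p3))
= ¬¬(p0 ∨ ¬(p3 ∨ p3))   (double negation)
= p0 ∨ ¬(p3 ∨ p3)   (double negation)
= p0 ∨ ¬p3   (idempotence)
This depends on p0, p3, so it is not a constant.

neither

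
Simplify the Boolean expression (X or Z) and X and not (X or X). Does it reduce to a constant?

False

(X or Z) and X and not (X or X)
= X and not (X or X)
= X and not X
= False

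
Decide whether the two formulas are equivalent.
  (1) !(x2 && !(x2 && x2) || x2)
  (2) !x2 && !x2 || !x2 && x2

E1: !(x2 && !(x2 && x2) || x2)
    = !(x2 && !x2 || x2)   [idempotence]
    = !x2   [complement / identity]
E2: !x2 && !x2 || !x2 && x2
    = !x2   [distribution]
Both reduce to !x2, so they are equivalent.

Yes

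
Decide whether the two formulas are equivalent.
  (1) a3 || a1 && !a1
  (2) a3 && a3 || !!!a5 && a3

Yes

E1: a3 || a1 && !a1
    = a3   [complement / identity]
E2: a3 && a3 || !!!a5 && a3
    = a3 && a3 || !a5 && a3   [double negation]
    = (a3 || !a5) && a3   [distribution]
    = a3   [absorption]
Both reduce to a3, so they are equivalent.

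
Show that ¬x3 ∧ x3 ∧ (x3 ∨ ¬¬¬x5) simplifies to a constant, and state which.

¬x3 ∧ x3 ∧ (x3 ∨ ¬¬¬x5)
= ¬x3 ∧ x3 ∧ (x3 ∨ ¬x5)   [double negation]
= ¬x3 ∧ x3   [absorption]
= False   [complement]

False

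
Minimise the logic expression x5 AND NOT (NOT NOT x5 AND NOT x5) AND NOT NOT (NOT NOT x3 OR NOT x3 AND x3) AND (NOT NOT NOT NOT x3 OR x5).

x5 AND x3

x5 AND NOT (NOT NOT x5 AND NOT x5) AND NOT NOT (NOT NOT x3 OR NOT x3 AND x3) AND (NOT NOT NOT NOT x3 OR x5)
= x5 AND NOT (NOT NOT x5 AND NOT x5) AND NOT NOT NOT NOT x3 AND (NOT NOT NOT NOT x3 OR x5)   (complement / identity)
= x5 AND NOT (NOT NOT x5 AND NOT x5) AND NOT NOT NOT NOT x3   (absorption)
= x5 AND (NOT x5 OR x5) AND NOT NOT NOT NOT x3   (De Morgan)
= x5 AND NOT NOT NOT NOT x3   (complement / identity)
= x5 AND NOT NOT x3   (double negation)
= x5 AND x3   (double negation)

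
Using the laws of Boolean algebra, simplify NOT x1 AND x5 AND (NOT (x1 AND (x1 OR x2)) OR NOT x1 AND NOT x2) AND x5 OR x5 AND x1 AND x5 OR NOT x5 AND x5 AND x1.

NOT x1 AND x5 AND (NOT (x1 AND (x1 OR x2)) OR NOT x1 AND NOT x2) AND x5 OR x5 AND x1 AND x5 OR NOT x5 AND x5 AND x1
= NOT x1 AND x5 AND (NOT (x1 AND (x1 OR x2)) OR NOT x1 AND NOT x2) AND x5 OR x5 AND x1   [distribution]
= NOT x1 AND x5 AND (NOT x1 OR NOT x1 AND NOT x2) AND x5 OR x5 AND x1   [absorption]
= NOT x1 AND x5 AND NOT x1 AND x5 OR x5 AND x1   [absorption]
= NOT x1 AND x5 OR x5 AND x1   [idempotence]
= x5   [distribution]

x5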